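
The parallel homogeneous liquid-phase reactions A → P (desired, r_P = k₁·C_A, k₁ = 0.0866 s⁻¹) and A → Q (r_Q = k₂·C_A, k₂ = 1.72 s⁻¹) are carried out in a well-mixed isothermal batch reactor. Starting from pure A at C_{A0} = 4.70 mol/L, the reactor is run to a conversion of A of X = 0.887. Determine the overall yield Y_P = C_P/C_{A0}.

0.0425

C_A = C_{A0}(1−X) = 0.5311 mol/L.
Both paths are first order in A, so the instantaneous fraction to P is constant: dC_P/d(−C_A) = k₁/(k₁+k₂) = 0.04794.
C_P = 0.04794·(C_{A0}−C_A) = 0.04794×4.169 = 0.200 mol/L.
Y_P = C_P/C_{A0} = 0.1998/4.70 = 0.0425.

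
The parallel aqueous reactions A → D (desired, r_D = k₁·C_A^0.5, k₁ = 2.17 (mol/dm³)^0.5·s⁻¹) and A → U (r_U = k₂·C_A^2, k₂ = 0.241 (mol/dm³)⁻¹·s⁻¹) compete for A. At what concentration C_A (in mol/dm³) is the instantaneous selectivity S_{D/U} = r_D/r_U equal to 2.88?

2.14 mol/dm³

S_{D/U} = (k₁/k₂)·C_A^-1.5 ⇒ C_A = (S·k₂/k₁)^(1/(-1.5)).
= (2.88×0.241/2.17)^(-0.6667) = (0.3199)^(-0.6667) = 2.14 mol/dm³.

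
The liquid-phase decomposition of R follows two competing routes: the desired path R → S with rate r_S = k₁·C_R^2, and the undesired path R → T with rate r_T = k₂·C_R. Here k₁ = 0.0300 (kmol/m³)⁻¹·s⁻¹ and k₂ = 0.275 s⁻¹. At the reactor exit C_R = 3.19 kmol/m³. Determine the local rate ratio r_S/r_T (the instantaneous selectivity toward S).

0.348

S_{S/T} = r_S/r_T = (k₁·C_R^2)/(k₂·C_R) = (k₁/k₂)·C_R.
= (0.0300×3.190^2) / (0.275×3.190) = 0.3053/0.8773 = 0.348.
Since the desired path is higher order in R, keeping C_R high (PFR or concentrated feed) favours S.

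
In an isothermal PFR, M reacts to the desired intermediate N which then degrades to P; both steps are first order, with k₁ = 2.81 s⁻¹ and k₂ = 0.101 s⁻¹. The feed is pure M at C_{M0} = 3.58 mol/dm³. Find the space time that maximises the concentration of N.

Setting dC_N/dτ = 0 gives τ_opt = ln(k₂/k₁)/(k₂−k₁).
= ln(0.101/2.81)/(0.101−2.81) = ln(0.03594)/-2.709 = -3.326/-2.709 = 1.23 s.

1.23 s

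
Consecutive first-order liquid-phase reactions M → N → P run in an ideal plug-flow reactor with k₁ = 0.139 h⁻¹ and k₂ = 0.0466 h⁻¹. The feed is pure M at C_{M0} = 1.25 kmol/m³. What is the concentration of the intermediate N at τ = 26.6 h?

0.498 kmol/m³

The intermediate concentration in a first-order A→B→C sequence is C_N = k₁C_{M0}(e^(−k₁τ) − e^(−k₂τ))/(k₂−k₁).
e^(−k₁τ) = e^(−0.139×26.6) = e^(−3.697) = 0.02479; e^(−k₂τ) = e^(−1.240) = 0.2895.
C_N = 0.139×1.25/(0.0466−0.139) × (0.02479−0.2895) = (-1.880)×(-0.2647) = 0.4978 kmol/m³.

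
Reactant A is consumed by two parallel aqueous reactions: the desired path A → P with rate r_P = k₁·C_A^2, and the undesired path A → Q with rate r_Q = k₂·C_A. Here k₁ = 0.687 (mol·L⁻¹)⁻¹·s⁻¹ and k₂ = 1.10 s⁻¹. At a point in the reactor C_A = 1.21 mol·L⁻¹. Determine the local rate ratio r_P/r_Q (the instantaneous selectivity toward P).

0.756

S_{P/Q} = r_P/r_Q = (k₁·C_A^2)/(k₂·C_A) = (k₁/k₂)·C_A.
= (0.687×1.210^2) / (1.10×1.210) = 1.006/1.331 = 0.756.
Since the desired path is higher order in A, keeping C_A high (PFR or concentrated feed) favours P.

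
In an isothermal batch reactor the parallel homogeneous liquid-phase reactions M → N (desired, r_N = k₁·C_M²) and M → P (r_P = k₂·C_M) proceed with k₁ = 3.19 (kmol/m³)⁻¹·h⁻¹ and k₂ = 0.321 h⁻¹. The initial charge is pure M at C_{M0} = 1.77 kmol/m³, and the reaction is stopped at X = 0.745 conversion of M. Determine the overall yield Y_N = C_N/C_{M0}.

0.676

C_M = C_{M0}(1−X) = 0.4514 kmol/m³.
Along a PFR/batch, dC_P/dC_M = −r_P/(r_N+r_P) = −k₂/(k₂+k₁·C_M).
Integrating from C_{M0} to C_M: C_P = (0.321/3.19)·ln[(0.321+3.19·1.77)/(0.321+3.19·0.451)] = 0.1006·ln(5.967/1.761) = 0.1228 kmol/m³.
Then C_N = (C_{M0}−C_M) − C_P = 1.319 − 0.1228 = 1.196 kmol/m³.
Y_N = C_N/C_{M0} = 1.196/1.77 = 0.676.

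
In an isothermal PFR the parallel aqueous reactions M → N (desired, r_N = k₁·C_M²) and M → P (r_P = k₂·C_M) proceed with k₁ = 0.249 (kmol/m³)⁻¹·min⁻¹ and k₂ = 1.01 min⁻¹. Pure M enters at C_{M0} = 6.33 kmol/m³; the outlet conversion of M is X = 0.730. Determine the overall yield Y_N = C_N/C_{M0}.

0.353

C_M = C_{M0}(1−X) = 1.709 kmol/m³.
Along a PFR/batch, dC_P/dC_M = −r_P/(r_N+r_P) = −k₂/(k₂+k₁·C_M).
Integrating from C_{M0} to C_M: C_P = (1.01/0.249)·ln[(1.01+0.249·6.33)/(1.01+0.249·1.71)] = 4.056·ln(2.586/1.436) = 2.388 kmol/m³.
Then C_N = (C_{M0}−C_M) − C_P = 4.621 − 2.388 = 2.233 kmol/m³.
Y_N = C_N/C_{M0} = 2.233/6.33 = 0.353.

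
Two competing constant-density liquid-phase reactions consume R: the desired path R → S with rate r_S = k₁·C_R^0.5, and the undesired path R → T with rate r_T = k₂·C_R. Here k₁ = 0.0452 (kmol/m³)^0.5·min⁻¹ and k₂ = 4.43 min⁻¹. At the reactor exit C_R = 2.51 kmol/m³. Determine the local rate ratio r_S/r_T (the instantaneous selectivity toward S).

S_{S/T} = r_S/r_T = (k₁·C_R^0.5)/(k₂·C_R) = (k₁/k₂)·C_R^-0.5.
= (0.0452×2.510^0.5) / (4.43×2.510) = 0.07161/11.12 = 0.00644.

0.00644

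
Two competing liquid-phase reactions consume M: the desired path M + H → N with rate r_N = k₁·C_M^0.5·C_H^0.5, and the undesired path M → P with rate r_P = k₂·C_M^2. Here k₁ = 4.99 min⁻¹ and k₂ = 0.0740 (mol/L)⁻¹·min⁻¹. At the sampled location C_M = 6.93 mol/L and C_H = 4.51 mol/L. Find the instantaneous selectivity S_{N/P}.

S_{N/P} = r_N/r_P = (k₁·C_M^0.5·C_H^0.5)/(k₂·C_M^2) = (k₁/k₂)·C_M^-1.5·C_H^0.5.
= (4.99×6.930^0.5×4.510^0.5) / (0.0740×6.930^2) = 27.90/3.554 = 7.85.
The undesired path is higher order in M, so low C_M (CSTR or dilute feed) favours N.

7.85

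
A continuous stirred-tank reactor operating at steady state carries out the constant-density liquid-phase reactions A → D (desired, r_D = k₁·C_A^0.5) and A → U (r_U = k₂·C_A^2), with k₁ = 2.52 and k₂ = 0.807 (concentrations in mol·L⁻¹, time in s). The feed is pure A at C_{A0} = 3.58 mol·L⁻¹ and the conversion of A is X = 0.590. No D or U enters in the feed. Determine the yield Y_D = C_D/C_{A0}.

0.376

Exit C_A = C_{A0}(1−X) = 3.58×0.410 = 1.468 mol·L⁻¹.
Rates in a CSTR are evaluated at the outlet concentration: r_D = 2.52×1.468^0.5 = 3.053, r_U = 0.807×1.468^2 = 1.739.
Fraction of consumed A going to D: r_D/(r_D+r_U) = 0.6372.
C_D = 0.6372·C_{A0}·X = 0.6372×3.58×0.590 = 1.35 mol·L⁻¹; Y_D = C_D/C_{A0} = 0.376.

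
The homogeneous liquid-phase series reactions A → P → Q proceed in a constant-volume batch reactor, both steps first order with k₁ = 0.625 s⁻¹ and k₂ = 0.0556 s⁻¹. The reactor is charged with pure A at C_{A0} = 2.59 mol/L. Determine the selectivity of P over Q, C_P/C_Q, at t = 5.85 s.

3.65

The intermediate concentration in a first-order A→B→C sequence is C_P = k₁C_{A0}(e^(−k₁t) − e^(−k₂t))/(k₂−k₁).
e^(−k₁t) = e^(−0.625×5.85) = e^(−3.656) = 0.02583; e^(−k₂t) = e^(−0.3253) = 0.7223.
C_P = 0.625×2.59/(0.0556−0.625) × (0.02583−0.7223) = (-2.843)×(-0.6965) = 1.980 mol/L.
C_A = C_{A0}e^(−k₁t) = 0.06690 mol/L, so C_Q = C_{A0}−C_A−C_P = 0.5430 mol/L; C_P/C_Q = 3.65.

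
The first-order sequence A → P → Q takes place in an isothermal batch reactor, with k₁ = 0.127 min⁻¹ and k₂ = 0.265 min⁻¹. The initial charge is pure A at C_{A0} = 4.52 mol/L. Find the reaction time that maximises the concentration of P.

The intermediate peaks when r₁ = r₂, i.e. k₁e^(−k₁t) = k₂e^(−k₂t), giving t_opt = ln(k₂/k₁)/(k₂−k₁).
= ln(0.265/0.127)/(0.265−0.127) = ln(2.087)/0.1380 = 0.7355/0.1380 = 5.33 min.

5.33 min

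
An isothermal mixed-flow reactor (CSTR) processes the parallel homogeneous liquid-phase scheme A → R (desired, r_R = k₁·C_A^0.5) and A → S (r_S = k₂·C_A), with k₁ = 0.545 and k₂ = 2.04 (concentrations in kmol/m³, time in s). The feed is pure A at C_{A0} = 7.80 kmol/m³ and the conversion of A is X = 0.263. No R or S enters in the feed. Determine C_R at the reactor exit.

Exit C_A = C_{A0}(1−X) = 7.80×0.737 = 5.749 kmol/m³.
In a CSTR the entire volume is at exit conditions, so r_R = 0.545×5.749^0.5 = 1.307 and r_S = 2.04×5.749 = 11.73.
Fraction of consumed A going to R: r_R/(r_R+r_S) = 0.1003.
C_R = 0.1003·C_{A0}·X = 0.1003×7.80×0.263 = 0.206 kmol/m³.

0.206 kmol/m³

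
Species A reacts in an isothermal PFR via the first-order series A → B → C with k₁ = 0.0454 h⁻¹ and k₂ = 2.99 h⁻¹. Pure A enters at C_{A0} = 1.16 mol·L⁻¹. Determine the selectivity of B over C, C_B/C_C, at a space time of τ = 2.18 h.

0.174

The intermediate concentration in a first-order A→B→C sequence is C_B = k₁C_{A0}(e^(−k₁τ) − e^(−k₂τ))/(k₂−k₁).
e^(−k₁τ) = e^(−0.0454×2.18) = e^(−0.09897) = 0.9058; e^(−k₂τ) = e^(−6.518) = 0.001476.
C_B = 0.0454×1.16/(2.99−0.0454) × (0.9058−0.001476) = 0.01788×0.9043 = 0.01617 mol·L⁻¹.
C_A = C_{A0}e^(−k₁τ) = 1.051 mol·L⁻¹, so C_C = C_{A0}−C_A−C_B = 0.09314 mol·L⁻¹; C_B/C_C = 0.174.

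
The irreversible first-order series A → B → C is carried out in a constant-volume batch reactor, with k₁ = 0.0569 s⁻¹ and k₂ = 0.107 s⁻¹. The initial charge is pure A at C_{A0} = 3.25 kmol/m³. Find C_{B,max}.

0.844 kmol/m³

Evaluating C_B at t_opt = ln(k₂/k₁)/(k₂−k₁) gives C_{B,max}/C_{A0} = (k₁/k₂)^[k₂/(k₂−k₁)].
= (0.0569/0.107)^(0.107/(0.107−0.0569)) = (0.5318)^(2.136) = 0.2596.
C_{B,max} = 0.2596×3.25 = 0.844 kmol/m³.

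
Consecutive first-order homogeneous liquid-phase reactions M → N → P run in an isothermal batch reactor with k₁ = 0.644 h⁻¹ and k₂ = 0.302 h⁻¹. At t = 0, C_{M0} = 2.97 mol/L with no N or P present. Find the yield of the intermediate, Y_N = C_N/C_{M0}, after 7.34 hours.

The intermediate concentration in a first-order A→B→C sequence is C_N = k₁C_{M0}(e^(−k₁t) − e^(−k₂t))/(k₂−k₁).
e^(−k₁t) = e^(−0.644×7.34) = e^(−4.727) = 0.008853; e^(−k₂t) = e^(−2.217) = 0.1090.
C_N = 0.644×2.97/(0.302−0.644) × (0.008853−0.1090) = (-5.593)×(-0.1001) = 0.5599 mol/L.
Y_N = C_N/C_{M0} = 0.5599/2.97 = 0.189.

0.189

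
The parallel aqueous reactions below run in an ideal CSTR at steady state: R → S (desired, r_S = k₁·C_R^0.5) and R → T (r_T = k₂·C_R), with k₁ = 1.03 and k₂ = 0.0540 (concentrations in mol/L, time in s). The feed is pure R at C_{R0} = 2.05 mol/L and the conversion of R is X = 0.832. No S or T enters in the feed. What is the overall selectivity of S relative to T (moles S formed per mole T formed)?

32.5

Exit C_R = C_{R0}(1−X) = 2.05×0.168 = 0.3444 mol/L.
Rates in a CSTR are evaluated at the outlet concentration: r_S = 1.03×0.3444^0.5 = 0.6045, r_T = 0.0540×0.3444 = 0.01860.
Overall selectivity = C_S/C_T = r_Sτ/(r_Tτ) = r_S/r_T = 32.5.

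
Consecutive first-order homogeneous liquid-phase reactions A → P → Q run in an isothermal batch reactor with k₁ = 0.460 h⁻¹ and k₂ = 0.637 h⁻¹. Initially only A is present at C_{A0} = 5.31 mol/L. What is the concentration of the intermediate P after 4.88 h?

0.846 mol/L

Solving the coupled first-order balances gives C_P(t) = [k₁/(k₂−k₁)]·C_{A0}·(e^(−k₁t) − e^(−k₂t)).
e^(−k₁t) = e^(−0.460×4.88) = e^(−2.245) = 0.1059; e^(−k₂t) = e^(−3.109) = 0.04467.
C_P = 0.460×5.31/(0.637−0.460) × (0.1059−0.04467) = 13.80×0.06128 = 0.8457 mol/L.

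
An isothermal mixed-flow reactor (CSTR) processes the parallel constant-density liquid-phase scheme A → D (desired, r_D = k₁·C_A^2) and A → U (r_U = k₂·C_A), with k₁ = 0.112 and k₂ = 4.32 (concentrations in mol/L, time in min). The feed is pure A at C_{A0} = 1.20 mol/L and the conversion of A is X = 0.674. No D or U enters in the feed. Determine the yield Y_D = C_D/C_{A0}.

0.00677

Exit C_A = C_{A0}(1−X) = 1.20×0.326 = 0.3912 mol/L.
In a CSTR the entire volume is at exit conditions, so r_D = 0.112×0.3912^2 = 0.01714 and r_U = 4.32×0.3912 = 1.690.
Fraction of consumed A going to D: r_D/(r_D+r_U) = 0.01004.
C_D = 0.01004·C_{A0}·X = 0.01004×1.20×0.674 = 0.00812 mol/L; Y_D = C_D/C_{A0} = 0.00677.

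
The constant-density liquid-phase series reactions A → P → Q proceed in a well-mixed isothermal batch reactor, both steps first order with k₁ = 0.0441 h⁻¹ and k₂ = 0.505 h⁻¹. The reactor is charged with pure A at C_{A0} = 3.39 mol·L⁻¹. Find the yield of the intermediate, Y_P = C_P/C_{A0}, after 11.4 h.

For first-order series with pure A initially, C_P(t) = k₁C_{A0}/(k₂−k₁)·(e^(−k₁t) − e^(−k₂t)).
e^(−k₁t) = e^(−0.0441×11.4) = e^(−0.5027) = 0.6049; e^(−k₂t) = e^(−5.757) = 0.003161.
C_P = 0.0441×3.39/(0.505−0.0441) × (0.6049−0.003161) = 0.3244×0.6017 = 0.1952 mol·L⁻¹.
Y_P = C_P/C_{A0} = 0.1952/3.39 = 0.0576.

0.0576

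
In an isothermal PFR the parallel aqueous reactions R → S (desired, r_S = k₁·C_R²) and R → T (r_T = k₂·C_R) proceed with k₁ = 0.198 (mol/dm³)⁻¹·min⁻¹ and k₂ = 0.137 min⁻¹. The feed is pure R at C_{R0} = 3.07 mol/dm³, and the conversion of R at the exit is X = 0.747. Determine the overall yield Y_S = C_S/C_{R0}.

0.535

C_R = C_{R0}(1−X) = 0.7767 mol/dm³.
Along a PFR/batch, dC_T/dC_R = −r_T/(r_S+r_T) = −k₂/(k₂+k₁·C_R).
Integrating from C_{R0} to C_R: C_T = (0.137/0.198)·ln[(0.137+0.198·3.07)/(0.137+0.198·0.777)] = 0.6919·ln(0.7449/0.2908) = 0.6508 mol/dm³.
Then C_S = (C_{R0}−C_R) − C_T = 2.293 − 0.6508 = 1.642 mol/dm³.
Y_S = C_S/C_{R0} = 1.642/3.07 = 0.535.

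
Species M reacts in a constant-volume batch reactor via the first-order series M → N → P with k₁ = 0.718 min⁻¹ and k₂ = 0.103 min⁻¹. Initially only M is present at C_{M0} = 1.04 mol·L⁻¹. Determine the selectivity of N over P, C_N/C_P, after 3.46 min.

Solving the coupled first-order balances gives C_N(t) = [k₁/(k₂−k₁)]·C_{M0}·(e^(−k₁t) − e^(−k₂t)).
e^(−k₁t) = e^(−0.718×3.46) = e^(−2.484) = 0.08339; e^(−k₂t) = e^(−0.3564) = 0.7002.
C_N = 0.718×1.04/(0.103−0.718) × (0.08339−0.7002) = (-1.214)×(-0.6168) = 0.7489 mol·L⁻¹.
C_M = C_{M0}e^(−k₁t) = 0.08672 mol·L⁻¹, so C_P = C_{M0}−C_M−C_N = 0.2043 mol·L⁻¹; C_N/C_P = 3.66.

3.66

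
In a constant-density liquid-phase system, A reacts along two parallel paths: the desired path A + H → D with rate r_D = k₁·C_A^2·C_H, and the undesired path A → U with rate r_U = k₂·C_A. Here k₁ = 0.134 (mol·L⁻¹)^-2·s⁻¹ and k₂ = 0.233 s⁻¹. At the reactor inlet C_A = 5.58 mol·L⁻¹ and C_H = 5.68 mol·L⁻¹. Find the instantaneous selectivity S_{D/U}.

18.2

S_{D/U} = r_D/r_U = (k₁·C_A^2·C_H)/(k₂·C_A) = (k₁/k₂)·C_A·C_H.
= (0.134×5.580^2×5.680) / (0.233×5.580) = 23.70/1.300 = 18.2.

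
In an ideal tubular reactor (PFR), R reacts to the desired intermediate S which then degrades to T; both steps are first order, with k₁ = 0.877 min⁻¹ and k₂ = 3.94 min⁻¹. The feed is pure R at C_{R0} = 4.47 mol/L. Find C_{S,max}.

Evaluating C_S at τ_opt = ln(k₂/k₁)/(k₂−k₁) gives C_{S,max}/C_{R0} = (k₁/k₂)^[k₂/(k₂−k₁)].
= (0.877/3.94)^(3.94/(3.94−0.877)) = (0.2226)^(1.286) = 0.1448.
C_{S,max} = 0.1448×4.47 = 0.647 mol/L.

0.647 mol/L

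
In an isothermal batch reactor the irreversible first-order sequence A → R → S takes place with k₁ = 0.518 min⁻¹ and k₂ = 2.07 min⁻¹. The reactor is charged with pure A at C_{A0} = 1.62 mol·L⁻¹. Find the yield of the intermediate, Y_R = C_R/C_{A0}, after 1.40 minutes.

Solving the coupled first-order balances gives C_R(t) = [k₁/(k₂−k₁)]·C_{A0}·(e^(−k₁t) − e^(−k₂t)).
e^(−k₁t) = e^(−0.518×1.40) = e^(−0.7252) = 0.4842; e^(−k₂t) = e^(−2.898) = 0.05513.
C_R = 0.518×1.62/(2.07−0.518) × (0.4842−0.05513) = 0.5407×0.4291 = 0.2320 mol·L⁻¹.
Y_R = C_R/C_{A0} = 0.2320/1.62 = 0.143.

0.143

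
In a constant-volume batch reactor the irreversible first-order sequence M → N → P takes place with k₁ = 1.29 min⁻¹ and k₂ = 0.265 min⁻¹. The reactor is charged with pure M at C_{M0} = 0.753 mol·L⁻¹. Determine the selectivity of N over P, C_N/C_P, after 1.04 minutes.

Solving the coupled first-order balances gives C_N(t) = [k₁/(k₂−k₁)]·C_{M0}·(e^(−k₁t) − e^(−k₂t)).
e^(−k₁t) = e^(−1.29×1.04) = e^(−1.342) = 0.2614; e^(−k₂t) = e^(−0.2756) = 0.7591.
C_N = 1.29×0.753/(0.265−1.29) × (0.2614−0.7591) = (-0.9477)×(-0.4977) = 0.4716 mol·L⁻¹.
C_M = C_{M0}e^(−k₁t) = 0.1969 mol·L⁻¹, so C_P = C_{M0}−C_M−C_N = 0.08450 mol·L⁻¹; C_N/C_P = 5.58.

5.58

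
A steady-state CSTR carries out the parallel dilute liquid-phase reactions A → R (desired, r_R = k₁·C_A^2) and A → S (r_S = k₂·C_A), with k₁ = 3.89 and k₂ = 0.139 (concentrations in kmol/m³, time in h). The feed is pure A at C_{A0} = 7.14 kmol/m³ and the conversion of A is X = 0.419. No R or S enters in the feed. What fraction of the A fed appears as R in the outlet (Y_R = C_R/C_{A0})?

0.415

Exit C_A = C_{A0}(1−X) = 7.14×0.581 = 4.148 kmol/m³.
Rates in a CSTR are evaluated at the outlet concentration: r_R = 3.89×4.148^2 = 66.94, r_S = 0.139×4.148 = 0.5766.
Fraction of consumed A going to R: r_R/(r_R+r_S) = 0.9915.
C_R = 0.9915·C_{A0}·X = 0.9915×7.14×0.419 = 2.97 kmol/m³; Y_R = C_R/C_{A0} = 0.415.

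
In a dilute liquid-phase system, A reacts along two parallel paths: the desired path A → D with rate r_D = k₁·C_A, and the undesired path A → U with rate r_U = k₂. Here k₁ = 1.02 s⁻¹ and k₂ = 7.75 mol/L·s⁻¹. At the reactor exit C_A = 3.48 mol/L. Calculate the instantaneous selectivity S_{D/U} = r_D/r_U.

S_{D/U} = r_D/r_U = (k₁·C_A)/(k₂) = (k₁/k₂)·C_A.
= (1.02×3.480) / (7.75) = 3.550/7.750 = 0.458.

0.458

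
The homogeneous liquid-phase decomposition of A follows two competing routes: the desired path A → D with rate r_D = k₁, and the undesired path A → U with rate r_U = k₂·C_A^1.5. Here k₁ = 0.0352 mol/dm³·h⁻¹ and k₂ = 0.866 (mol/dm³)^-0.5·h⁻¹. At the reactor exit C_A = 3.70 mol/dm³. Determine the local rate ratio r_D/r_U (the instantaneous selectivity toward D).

0.00571

S_{D/U} = r_D/r_U = (k₁)/(k₂·C_A^1.5) = (k₁/k₂)·C_A^-1.5.
= (0.0352) / (0.866×3.700^1.5) = 0.03520/6.163 = 0.00571.
The undesired path is higher order in A, so low C_A (CSTR or dilute feed) favours D.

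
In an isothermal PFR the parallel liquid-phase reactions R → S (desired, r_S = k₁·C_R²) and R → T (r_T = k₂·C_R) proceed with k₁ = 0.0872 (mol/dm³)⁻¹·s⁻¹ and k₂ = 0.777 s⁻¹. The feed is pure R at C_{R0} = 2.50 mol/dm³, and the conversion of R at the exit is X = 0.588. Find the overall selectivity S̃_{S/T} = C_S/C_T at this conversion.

C_R = C_{R0}(1−X) = 1.030 mol/dm³.
Along a PFR/batch, dC_T/dC_R = −r_T/(r_S+r_T) = −k₂/(k₂+k₁·C_R).
Integrating from C_{R0} to C_R: C_T = (0.777/0.0872)·ln[(0.777+0.0872·2.50)/(0.777+0.0872·1.03)] = 8.911·ln(0.9950/0.8668) = 1.229 mol/dm³.
Then C_S = (C_{R0}−C_R) − C_T = 1.470 − 1.229 = 0.2411 mol/dm³.
S̃_{S/T} = C_S/C_T = 0.2411/1.229 = 0.196.

0.196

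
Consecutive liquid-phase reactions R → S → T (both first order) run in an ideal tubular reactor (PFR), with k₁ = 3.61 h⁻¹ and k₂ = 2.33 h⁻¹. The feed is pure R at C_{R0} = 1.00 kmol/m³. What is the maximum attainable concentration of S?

Evaluating C_S at τ_opt = ln(k₂/k₁)/(k₂−k₁) gives C_{S,max}/C_{R0} = (k₁/k₂)^[k₂/(k₂−k₁)].
= (3.61/2.33)^(2.33/(2.33−3.61)) = (1.549)^(-1.820) = 0.4507.
C_{S,max} = 0.4507×1.00 = 0.451 kmol/m³.

0.451 kmol/m³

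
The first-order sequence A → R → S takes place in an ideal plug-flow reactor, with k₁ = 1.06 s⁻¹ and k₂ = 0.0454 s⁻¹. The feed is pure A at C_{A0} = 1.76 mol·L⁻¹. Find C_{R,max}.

1.53 mol·L⁻¹

Evaluating C_R at τ_opt = ln(k₂/k₁)/(k₂−k₁) gives C_{R,max}/C_{A0} = (k₁/k₂)^[k₂/(k₂−k₁)].
= (1.06/0.0454)^(0.0454/(0.0454−1.06)) = (23.35)^(-0.04475) = 0.8685.
C_{R,max} = 0.8685×1.76 = 1.53 mol·L⁻¹.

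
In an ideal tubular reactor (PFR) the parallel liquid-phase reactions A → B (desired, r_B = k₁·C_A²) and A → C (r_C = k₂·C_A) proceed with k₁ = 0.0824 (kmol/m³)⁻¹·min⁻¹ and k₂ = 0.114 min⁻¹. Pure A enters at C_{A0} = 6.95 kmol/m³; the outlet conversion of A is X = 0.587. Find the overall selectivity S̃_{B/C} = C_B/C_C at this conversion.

3.39

C_A = C_{A0}(1−X) = 2.870 kmol/m³.
Along a PFR/batch, dC_C/dC_A = −r_C/(r_B+r_C) = −k₂/(k₂+k₁·C_A).
Integrating from C_{A0} to C_A: C_C = (0.114/0.0824)·ln[(0.114+0.0824·6.95)/(0.114+0.0824·2.87)] = 1.383·ln(0.6867/0.3505) = 0.9303 kmol/m³.
Then C_B = (C_{A0}−C_A) − C_C = 4.080 − 0.9303 = 3.149 kmol/m³.
S̃_{B/C} = C_B/C_C = 3.149/0.9303 = 3.39.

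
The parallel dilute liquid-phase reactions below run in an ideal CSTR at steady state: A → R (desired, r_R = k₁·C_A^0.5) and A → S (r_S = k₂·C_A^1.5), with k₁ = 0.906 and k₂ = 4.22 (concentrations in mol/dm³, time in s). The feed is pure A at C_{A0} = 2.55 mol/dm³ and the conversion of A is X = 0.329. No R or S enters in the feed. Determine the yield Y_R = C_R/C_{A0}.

Exit C_A = C_{A0}(1−X) = 2.55×0.671 = 1.711 mol/dm³.
In a CSTR the entire volume is at exit conditions, so r_R = 0.906×1.711^0.5 = 1.185 and r_S = 4.22×1.711^1.5 = 9.445.
Fraction of consumed A going to R: r_R/(r_R+r_S) = 0.1115.
C_R = 0.1115·C_{A0}·X = 0.1115×2.55×0.329 = 0.0935 mol/dm³; Y_R = C_R/C_{A0} = 0.0367.

0.0367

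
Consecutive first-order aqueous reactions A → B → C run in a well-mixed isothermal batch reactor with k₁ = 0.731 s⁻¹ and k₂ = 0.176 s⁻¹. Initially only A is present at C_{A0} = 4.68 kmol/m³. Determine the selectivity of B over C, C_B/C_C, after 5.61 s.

Solving the coupled first-order balances gives C_B(t) = [k₁/(k₂−k₁)]·C_{A0}·(e^(−k₁t) − e^(−k₂t)).
e^(−k₁t) = e^(−0.731×5.61) = e^(−4.101) = 0.01656; e^(−k₂t) = e^(−0.9874) = 0.3726.
C_B = 0.731×4.68/(0.176−0.731) × (0.01656−0.3726) = (-6.164)×(-0.3560) = 2.194 kmol/m³.
C_A = C_{A0}e^(−k₁t) = 0.07749 kmol/m³, so C_C = C_{A0}−C_A−C_B = 2.408 kmol/m³; C_B/C_C = 0.911.

0.911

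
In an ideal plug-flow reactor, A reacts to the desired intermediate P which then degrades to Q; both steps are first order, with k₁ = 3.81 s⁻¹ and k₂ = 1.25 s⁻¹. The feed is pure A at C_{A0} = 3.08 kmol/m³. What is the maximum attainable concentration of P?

Evaluating C_P at τ_opt = ln(k₂/k₁)/(k₂−k₁) gives C_{P,max}/C_{A0} = (k₁/k₂)^[k₂/(k₂−k₁)].
= (3.81/1.25)^(1.25/(1.25−3.81)) = (3.048)^(-0.4883) = 0.5803.
C_{P,max} = 0.5803×3.08 = 1.79 kmol/m³.

1.79 kmol/m³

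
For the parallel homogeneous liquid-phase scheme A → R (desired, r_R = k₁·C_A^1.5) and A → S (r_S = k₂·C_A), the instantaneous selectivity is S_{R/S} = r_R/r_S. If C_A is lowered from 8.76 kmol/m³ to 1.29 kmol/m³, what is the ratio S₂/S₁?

0.384

S_{R/S} = (k₁/k₂)·C_A^0.5, so S₂/S₁ = (C_{A,2}/C_{A,1})^0.5.
= (1.29/8.76)^0.5 = (0.1473)^0.5 = 0.384.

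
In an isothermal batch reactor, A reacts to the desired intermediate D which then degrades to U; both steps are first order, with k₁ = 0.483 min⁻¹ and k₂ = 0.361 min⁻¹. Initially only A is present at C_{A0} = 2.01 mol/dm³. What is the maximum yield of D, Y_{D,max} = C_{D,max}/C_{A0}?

At the optimum, C_{D,max}/C_{A0} = (k₁/k₂)^[k₂/(k₂−k₁)].
= (0.483/0.361)^(0.361/(0.361−0.483)) = (1.338)^(-2.959) = 0.4225.

0.423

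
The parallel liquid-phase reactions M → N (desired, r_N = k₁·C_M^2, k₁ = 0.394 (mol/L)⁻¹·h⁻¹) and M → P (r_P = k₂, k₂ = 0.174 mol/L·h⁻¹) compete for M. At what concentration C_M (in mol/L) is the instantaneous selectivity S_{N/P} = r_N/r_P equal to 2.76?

1.10 mol/L

S_{N/P} = (k₁/k₂)·C_M^2 ⇒ C_M = (S·k₂/k₁)^(0.5).
= (2.76×0.174/0.394)^(0.5) = (1.219)^(0.5) = 1.10 mol/L.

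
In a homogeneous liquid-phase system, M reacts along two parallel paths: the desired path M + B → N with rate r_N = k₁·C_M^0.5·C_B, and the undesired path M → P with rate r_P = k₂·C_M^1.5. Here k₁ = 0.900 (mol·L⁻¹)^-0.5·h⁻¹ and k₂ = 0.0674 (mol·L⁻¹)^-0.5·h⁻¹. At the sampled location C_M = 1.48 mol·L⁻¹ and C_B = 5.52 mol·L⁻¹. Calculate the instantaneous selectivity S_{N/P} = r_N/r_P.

49.8

S_{N/P} = r_N/r_P = (k₁·C_M^0.5·C_B)/(k₂·C_M^1.5) = (k₁/k₂)·C_M⁻¹·C_B.
= (0.900×1.480^0.5×5.520) / (0.0674×1.480^1.5) = 6.044/0.1214 = 49.8.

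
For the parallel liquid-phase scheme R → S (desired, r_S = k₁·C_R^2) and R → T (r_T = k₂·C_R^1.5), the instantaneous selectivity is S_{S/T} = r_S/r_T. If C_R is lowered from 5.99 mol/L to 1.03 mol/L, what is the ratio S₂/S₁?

0.415

S_{S/T} = (k₁/k₂)·C_R^0.5, so S₂/S₁ = (C_{R,2}/C_{R,1})^0.5.
= (1.03/5.99)^0.5 = (0.1720)^0.5 = 0.415.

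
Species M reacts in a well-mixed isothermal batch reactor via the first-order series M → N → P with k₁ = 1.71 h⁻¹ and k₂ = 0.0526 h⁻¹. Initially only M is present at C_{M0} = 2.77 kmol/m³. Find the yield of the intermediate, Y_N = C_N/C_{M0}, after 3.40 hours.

0.860

Solving the coupled first-order balances gives C_N(t) = [k₁/(k₂−k₁)]·C_{M0}·(e^(−k₁t) − e^(−k₂t)).
e^(−k₁t) = e^(−1.71×3.40) = e^(−5.814) = 0.002985; e^(−k₂t) = e^(−0.1788) = 0.8362.
C_N = 1.71×2.77/(0.0526−1.71) × (0.002985−0.8362) = (-2.858)×(-0.8333) = 2.381 kmol/m³.
Y_N = C_N/C_{M0} = 2.381/2.77 = 0.860.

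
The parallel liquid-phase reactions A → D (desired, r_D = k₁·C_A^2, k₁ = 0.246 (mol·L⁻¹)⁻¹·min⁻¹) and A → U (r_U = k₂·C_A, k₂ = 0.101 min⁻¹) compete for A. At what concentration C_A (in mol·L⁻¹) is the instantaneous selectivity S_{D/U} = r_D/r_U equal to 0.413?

S_{D/U} = (k₁/k₂)·C_A ⇒ C_A = S·k₂/k₁.
= 0.413×0.101/0.246 = 0.170 mol·L⁻¹.

0.170 mol·L⁻¹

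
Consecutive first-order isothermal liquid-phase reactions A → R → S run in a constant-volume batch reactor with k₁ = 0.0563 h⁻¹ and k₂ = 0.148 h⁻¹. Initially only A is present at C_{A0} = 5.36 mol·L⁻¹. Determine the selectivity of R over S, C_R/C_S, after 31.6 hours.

For first-order series with pure A initially, C_R(t) = k₁C_{A0}/(k₂−k₁)·(e^(−k₁t) − e^(−k₂t)).
e^(−k₁t) = e^(−0.0563×31.6) = e^(−1.779) = 0.1688; e^(−k₂t) = e^(−4.677) = 0.009309.
C_R = 0.0563×5.36/(0.148−0.0563) × (0.1688−0.009309) = 3.291×0.1595 = 0.5248 mol·L⁻¹.
C_A = C_{A0}e^(−k₁t) = 0.9047 mol·L⁻¹, so C_S = C_{A0}−C_A−C_R = 3.930 mol·L⁻¹; C_R/C_S = 0.134.

0.134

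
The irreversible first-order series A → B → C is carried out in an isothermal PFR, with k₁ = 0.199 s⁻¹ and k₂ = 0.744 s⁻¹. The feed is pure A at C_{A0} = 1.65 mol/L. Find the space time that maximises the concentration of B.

2.42 s

Setting dC_B/dτ = 0 gives τ_opt = ln(k₂/k₁)/(k₂−k₁).
= ln(0.744/0.199)/(0.744−0.199) = ln(3.739)/0.5450 = 1.319/0.5450 = 2.42 s.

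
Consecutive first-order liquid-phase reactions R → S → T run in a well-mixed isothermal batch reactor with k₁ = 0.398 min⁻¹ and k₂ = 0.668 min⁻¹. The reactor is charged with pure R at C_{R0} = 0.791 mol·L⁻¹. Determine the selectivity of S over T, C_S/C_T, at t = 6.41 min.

0.114

Solving the coupled first-order balances gives C_S(t) = [k₁/(k₂−k₁)]·C_{R0}·(e^(−k₁t) − e^(−k₂t)).
e^(−k₁t) = e^(−0.398×6.41) = e^(−2.551) = 0.07799; e^(−k₂t) = e^(−4.282) = 0.01382.
C_S = 0.398×0.791/(0.668−0.398) × (0.07799−0.01382) = 1.166×0.06417 = 0.07483 mol·L⁻¹.
C_R = C_{R0}e^(−k₁t) = 0.06169 mol·L⁻¹, so C_T = C_{R0}−C_R−C_S = 0.6545 mol·L⁻¹; C_S/C_T = 0.114.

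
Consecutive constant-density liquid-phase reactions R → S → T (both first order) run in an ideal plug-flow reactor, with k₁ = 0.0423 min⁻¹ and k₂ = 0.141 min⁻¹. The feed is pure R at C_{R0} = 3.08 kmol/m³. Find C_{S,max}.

For a first-order series the maximum intermediate yield is C_{S,max}/C_{R0} = (k₁/k₂)^[k₂/(k₂−k₁)].
= (0.0423/0.141)^(0.141/(0.141−0.0423)) = (0.3000)^(1.429) = 0.1791.
C_{S,max} = 0.1791×3.08 = 0.552 kmol/m³.

0.552 kmol/m³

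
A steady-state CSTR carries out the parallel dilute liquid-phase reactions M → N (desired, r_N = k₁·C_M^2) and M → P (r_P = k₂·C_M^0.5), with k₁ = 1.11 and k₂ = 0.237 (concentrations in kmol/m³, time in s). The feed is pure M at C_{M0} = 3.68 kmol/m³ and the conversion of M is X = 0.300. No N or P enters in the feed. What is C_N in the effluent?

Exit C_M = C_{M0}(1−X) = 3.68×0.700 = 2.576 kmol/m³.
In a CSTR the entire volume is at exit conditions, so r_N = 1.11×2.576^2 = 7.366 and r_P = 0.237×2.576^0.5 = 0.3804.
Fraction of consumed M going to N: r_N/(r_N+r_P) = 0.9509.
C_N = 0.9509·C_{M0}·X = 0.9509×3.68×0.300 = 1.05 kmol/m³.

1.05 kmol/m³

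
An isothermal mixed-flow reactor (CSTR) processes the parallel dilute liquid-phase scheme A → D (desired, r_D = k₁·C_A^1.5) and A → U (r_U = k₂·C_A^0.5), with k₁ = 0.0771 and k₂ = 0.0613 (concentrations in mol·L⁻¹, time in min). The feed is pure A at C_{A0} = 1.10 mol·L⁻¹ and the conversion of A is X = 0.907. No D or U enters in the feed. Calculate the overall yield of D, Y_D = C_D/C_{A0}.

Exit C_A = C_{A0}(1−X) = 1.10×0.0930 = 0.1023 mol·L⁻¹.
A CSTR operates uniformly at the exit composition, giving r_D = 0.002523 and r_U = 0.01961 (each k·C_A^n at C_A = 0.1023).
Fraction of consumed A going to D: r_D/(r_D+r_U) = 0.1140.
C_D = 0.1140·C_{A0}·X = 0.1140×1.10×0.907 = 0.114 mol·L⁻¹; Y_D = C_D/C_{A0} = 0.103.

0.103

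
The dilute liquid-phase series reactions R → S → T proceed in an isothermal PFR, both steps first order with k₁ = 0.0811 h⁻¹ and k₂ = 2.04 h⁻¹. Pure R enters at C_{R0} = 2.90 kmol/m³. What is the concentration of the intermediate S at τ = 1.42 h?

For first-order series with pure R initially, C_S(τ) = k₁C_{R0}/(k₂−k₁)·(e^(−k₁τ) − e^(−k₂τ)).
e^(−k₁τ) = e^(−0.0811×1.42) = e^(−0.1152) = 0.8912; e^(−k₂τ) = e^(−2.897) = 0.05520.
C_S = 0.0811×2.90/(2.04−0.0811) × (0.8912−0.05520) = 0.1201×0.8360 = 0.1004 kmol/m³.

0.100 kmol/m³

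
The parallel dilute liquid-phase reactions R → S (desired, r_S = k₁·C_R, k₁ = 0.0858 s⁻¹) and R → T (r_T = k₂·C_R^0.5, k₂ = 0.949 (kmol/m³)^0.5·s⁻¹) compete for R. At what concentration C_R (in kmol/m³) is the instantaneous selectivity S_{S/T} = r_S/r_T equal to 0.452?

25.0 kmol/m³

S_{S/T} = (k₁/k₂)·C_R^0.5 ⇒ C_R = (S·k₂/k₁)^(2).
= (0.452×0.949/0.0858)^(2) = (4.999)^(2) = 25.0 kmol/m³.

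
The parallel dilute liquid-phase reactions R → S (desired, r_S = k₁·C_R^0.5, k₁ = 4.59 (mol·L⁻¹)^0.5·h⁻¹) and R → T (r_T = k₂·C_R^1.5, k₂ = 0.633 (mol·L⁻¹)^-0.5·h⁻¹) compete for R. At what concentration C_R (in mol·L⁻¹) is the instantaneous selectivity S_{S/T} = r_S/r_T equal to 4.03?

1.80 mol·L⁻¹

S_{S/T} = (k₁/k₂)·C_R⁻¹ ⇒ C_R = (S·k₂/k₁)^(-1).
= (4.03×0.633/4.59)^(-1) = (0.5558)^(-1) = 1.80 mol·L⁻¹.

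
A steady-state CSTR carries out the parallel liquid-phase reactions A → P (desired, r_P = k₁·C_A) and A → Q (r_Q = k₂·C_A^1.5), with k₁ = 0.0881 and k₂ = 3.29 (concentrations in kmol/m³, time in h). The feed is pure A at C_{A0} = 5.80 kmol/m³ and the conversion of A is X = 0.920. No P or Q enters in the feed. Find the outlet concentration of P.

Exit C_A = C_{A0}(1−X) = 5.80×0.0800 = 0.4640 kmol/m³.
In a CSTR the entire volume is at exit conditions, so r_P = 0.0881×0.4640 = 0.04088 and r_Q = 3.29×0.4640^1.5 = 1.040.
Fraction of consumed A going to P: r_P/(r_P+r_Q) = 0.03782.
C_P = 0.03782·C_{A0}·X = 0.03782×5.80×0.920 = 0.202 kmol/m³.

0.202 kmol/m³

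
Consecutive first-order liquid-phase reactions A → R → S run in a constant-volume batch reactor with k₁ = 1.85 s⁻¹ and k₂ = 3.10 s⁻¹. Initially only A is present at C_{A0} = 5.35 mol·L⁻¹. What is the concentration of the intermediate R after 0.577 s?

1.40 mol·L⁻¹

Solving the coupled first-order balances gives C_R(t) = [k₁/(k₂−k₁)]·C_{A0}·(e^(−k₁t) − e^(−k₂t)).
e^(−k₁t) = e^(−1.85×0.577) = e^(−1.067) = 0.3439; e^(−k₂t) = e^(−1.789) = 0.1672.
C_R = 1.85×5.35/(3.10−1.85) × (0.3439−0.1672) = 7.918×0.1767 = 1.399 mol·L⁻¹.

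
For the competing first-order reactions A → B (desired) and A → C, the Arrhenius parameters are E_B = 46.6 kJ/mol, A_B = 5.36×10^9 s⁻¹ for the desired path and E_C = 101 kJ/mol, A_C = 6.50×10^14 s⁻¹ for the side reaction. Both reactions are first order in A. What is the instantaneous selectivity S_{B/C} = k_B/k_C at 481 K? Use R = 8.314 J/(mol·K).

6.67

Since both paths have the same order in A, the concentration cancels and S_{B/C} = k_B/k_C = (A_B/A_C)·exp[(E_C−E_B)/(RT)].
(E_C−E_B)/(RT) = (101−46.6)×10³/(8.314×481) = 54400/3999 = 13.60.
k_B/k_C = (5.36×10^9/6.50×10^14)·exp(13.60) = 8.246×10^-6 × 8.088×10^5 = 6.67.
Since E_B < E_C, lowering the temperature improves selectivity toward B.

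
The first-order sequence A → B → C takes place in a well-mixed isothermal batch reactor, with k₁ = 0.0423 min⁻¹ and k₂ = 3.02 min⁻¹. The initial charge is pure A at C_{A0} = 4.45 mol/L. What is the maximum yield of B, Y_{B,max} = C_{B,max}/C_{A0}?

0.0132

Evaluating C_B at t_opt = ln(k₂/k₁)/(k₂−k₁) gives C_{B,max}/C_{A0} = (k₁/k₂)^[k₂/(k₂−k₁)].
= (0.0423/3.02)^(3.02/(3.02−0.0423)) = (0.01401)^(1.014) = 0.01318.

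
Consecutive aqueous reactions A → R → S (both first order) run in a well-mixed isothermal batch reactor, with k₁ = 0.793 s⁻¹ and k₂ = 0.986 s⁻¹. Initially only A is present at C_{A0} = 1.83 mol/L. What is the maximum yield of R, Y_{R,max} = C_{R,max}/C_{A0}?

0.329

For a first-order series the maximum intermediate yield is C_{R,max}/C_{A0} = (k₁/k₂)^[k₂/(k₂−k₁)].
= (0.793/0.986)^(0.986/(0.986−0.793)) = (0.8043)^(5.109) = 0.3286.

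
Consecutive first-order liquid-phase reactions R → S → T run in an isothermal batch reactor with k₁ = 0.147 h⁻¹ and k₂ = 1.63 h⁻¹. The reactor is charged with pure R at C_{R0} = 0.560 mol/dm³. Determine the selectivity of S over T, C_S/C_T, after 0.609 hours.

Solving the coupled first-order balances gives C_S(t) = [k₁/(k₂−k₁)]·C_{R0}·(e^(−k₁t) − e^(−k₂t)).
e^(−k₁t) = e^(−0.147×0.609) = e^(−0.08952) = 0.9144; e^(−k₂t) = e^(−0.9927) = 0.3706.
C_S = 0.147×0.560/(1.63−0.147) × (0.9144−0.3706) = 0.05551×0.5438 = 0.03018 mol/dm³.
C_R = C_{R0}e^(−k₁t) = 0.5120 mol/dm³, so C_T = C_{R0}−C_R−C_S = 0.01777 mol/dm³; C_S/C_T = 1.70.

1.70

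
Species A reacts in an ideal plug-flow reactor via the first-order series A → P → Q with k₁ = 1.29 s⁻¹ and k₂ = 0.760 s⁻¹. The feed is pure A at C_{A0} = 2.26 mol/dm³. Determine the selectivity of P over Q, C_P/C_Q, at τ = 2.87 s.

0.282

The intermediate concentration in a first-order A→B→C sequence is C_P = k₁C_{A0}(e^(−k₁τ) − e^(−k₂τ))/(k₂−k₁).
e^(−k₁τ) = e^(−1.29×2.87) = e^(−3.702) = 0.02467; e^(−k₂τ) = e^(−2.181) = 0.1129.
C_P = 1.29×2.26/(0.760−1.29) × (0.02467−0.1129) = (-5.501)×(-0.08824) = 0.4854 mol/dm³.
C_A = C_{A0}e^(−k₁τ) = 0.05575 mol/dm³, so C_Q = C_{A0}−C_A−C_P = 1.719 mol/dm³; C_P/C_Q = 0.282.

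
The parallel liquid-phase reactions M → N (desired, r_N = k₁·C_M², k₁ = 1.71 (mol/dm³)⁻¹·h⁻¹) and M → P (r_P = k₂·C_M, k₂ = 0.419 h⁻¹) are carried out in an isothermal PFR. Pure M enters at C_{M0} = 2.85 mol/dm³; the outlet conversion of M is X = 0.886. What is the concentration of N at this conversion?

2.11 mol/dm³

C_M = C_{M0}(1−X) = 0.3249 mol/dm³.
Along a PFR/batch, dC_P/dC_M = −r_P/(r_N+r_P) = −k₂/(k₂+k₁·C_M).
Integrating from C_{M0} to C_M: C_P = (0.419/1.71)·ln[(0.419+1.71·2.85)/(0.419+1.71·0.325)] = 0.2450·ln(5.292/0.9746) = 0.4146 mol/dm³.
Then C_N = (C_{M0}−C_M) − C_P = 2.525 − 0.4146 = 2.111 mol/dm³.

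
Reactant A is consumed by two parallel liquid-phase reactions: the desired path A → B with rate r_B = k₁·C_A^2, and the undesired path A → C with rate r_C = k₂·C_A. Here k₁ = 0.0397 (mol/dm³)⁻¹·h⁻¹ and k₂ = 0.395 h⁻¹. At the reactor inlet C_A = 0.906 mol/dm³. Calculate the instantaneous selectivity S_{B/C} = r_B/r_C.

S_{B/C} = r_B/r_C = (k₁·C_A^2)/(k₂·C_A) = (k₁/k₂)·C_A.
= (0.0397×0.9060^2) / (0.395×0.9060) = 0.03259/0.3579 = 0.0911.
Since the desired path is higher order in A, keeping C_A high (PFR or concentrated feed) favours B.

0.0911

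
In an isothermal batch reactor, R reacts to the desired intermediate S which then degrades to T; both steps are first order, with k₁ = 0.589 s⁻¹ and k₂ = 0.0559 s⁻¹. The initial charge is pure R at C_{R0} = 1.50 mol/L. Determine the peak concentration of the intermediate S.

Evaluating C_S at t_opt = ln(k₂/k₁)/(k₂−k₁) gives C_{S,max}/C_{R0} = (k₁/k₂)^[k₂/(k₂−k₁)].
= (0.589/0.0559)^(0.0559/(0.0559−0.589)) = (10.54)^(-0.1049) = 0.7812.
C_{S,max} = 0.7812×1.50 = 1.17 mol/L.

1.17 mol/L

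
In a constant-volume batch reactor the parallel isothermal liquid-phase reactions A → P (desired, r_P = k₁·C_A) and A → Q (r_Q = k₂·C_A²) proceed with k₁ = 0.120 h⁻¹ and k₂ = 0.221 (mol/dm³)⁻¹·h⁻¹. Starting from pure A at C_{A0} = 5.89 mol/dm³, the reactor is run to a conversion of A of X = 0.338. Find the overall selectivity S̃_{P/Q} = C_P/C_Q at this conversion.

0.112

C_A = C_{A0}(1−X) = 3.899 mol/dm³.
Along a PFR/batch, dC_P/dC_A = −r_P/(r_P+r_Q) = −k₁/(k₁+k₂·C_A).
Integrating from C_{A0} to C_A: C_P = (0.120/0.221)·ln[(0.120+0.221·5.89)/(0.120+0.221·3.90)] = 0.5430·ln(1.422/0.9817) = 0.2011 mol/dm³.
C_Q = (C_{A0}−C_A)−C_P = 1.790 mol/dm³; S̃_{P/Q} = 0.2011/1.790 = 0.112.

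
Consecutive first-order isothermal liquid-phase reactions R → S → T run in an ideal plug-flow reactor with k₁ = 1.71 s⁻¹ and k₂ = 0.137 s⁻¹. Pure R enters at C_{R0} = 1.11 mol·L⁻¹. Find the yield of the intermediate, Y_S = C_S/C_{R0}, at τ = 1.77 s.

Solving the coupled first-order balances gives C_S(τ) = [k₁/(k₂−k₁)]·C_{R0}·(e^(−k₁τ) − e^(−k₂τ)).
e^(−k₁τ) = e^(−1.71×1.77) = e^(−3.027) = 0.04848; e^(−k₂τ) = e^(−0.2425) = 0.7847.
C_S = 1.71×1.11/(0.137−1.71) × (0.04848−0.7847) = (-1.207)×(-0.7362) = 0.8883 mol·L⁻¹.
Y_S = C_S/C_{R0} = 0.8883/1.11 = 0.800.

0.800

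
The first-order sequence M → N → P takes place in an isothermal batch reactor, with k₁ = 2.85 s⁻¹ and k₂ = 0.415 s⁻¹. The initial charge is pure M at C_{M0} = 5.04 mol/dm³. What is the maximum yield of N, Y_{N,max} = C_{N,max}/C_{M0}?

For a first-order series the maximum intermediate yield is C_{N,max}/C_{M0} = (k₁/k₂)^[k₂/(k₂−k₁)].
= (2.85/0.415)^(0.415/(0.415−2.85)) = (6.867)^(-0.1704) = 0.7201.

0.720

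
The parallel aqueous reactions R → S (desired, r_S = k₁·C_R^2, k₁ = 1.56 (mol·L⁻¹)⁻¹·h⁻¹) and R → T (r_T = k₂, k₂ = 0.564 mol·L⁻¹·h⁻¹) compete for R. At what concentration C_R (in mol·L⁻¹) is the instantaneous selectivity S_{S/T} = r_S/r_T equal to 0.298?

0.328 mol·L⁻¹

S_{S/T} = (k₁/k₂)·C_R^2 ⇒ C_R = (S·k₂/k₁)^(0.5).
= (0.298×0.564/1.56)^(0.5) = (0.1077)^(0.5) = 0.328 mol·L⁻¹.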